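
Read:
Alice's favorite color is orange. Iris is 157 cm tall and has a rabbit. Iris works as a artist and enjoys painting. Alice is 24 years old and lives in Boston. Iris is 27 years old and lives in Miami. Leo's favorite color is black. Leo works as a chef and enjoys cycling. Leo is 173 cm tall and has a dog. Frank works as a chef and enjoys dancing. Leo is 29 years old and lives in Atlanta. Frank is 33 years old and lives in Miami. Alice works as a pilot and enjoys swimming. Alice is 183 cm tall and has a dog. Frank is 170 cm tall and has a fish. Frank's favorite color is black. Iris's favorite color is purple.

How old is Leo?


Leo is 29 years old

29


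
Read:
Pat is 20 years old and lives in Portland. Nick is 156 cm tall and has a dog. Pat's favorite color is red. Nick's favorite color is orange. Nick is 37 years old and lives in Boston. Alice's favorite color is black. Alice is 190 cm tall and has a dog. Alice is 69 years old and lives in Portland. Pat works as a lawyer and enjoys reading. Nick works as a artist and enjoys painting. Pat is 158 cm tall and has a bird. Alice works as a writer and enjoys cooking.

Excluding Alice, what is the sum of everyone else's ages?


Sum (excluding Alice): 57

57


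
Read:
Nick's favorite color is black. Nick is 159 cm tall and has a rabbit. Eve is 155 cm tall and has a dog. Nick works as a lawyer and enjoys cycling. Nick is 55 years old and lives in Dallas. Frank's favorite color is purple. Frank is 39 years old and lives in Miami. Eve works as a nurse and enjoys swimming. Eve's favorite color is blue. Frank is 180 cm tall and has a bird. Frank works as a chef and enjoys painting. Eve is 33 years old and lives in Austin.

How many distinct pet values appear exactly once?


Unique pet values: 3

3


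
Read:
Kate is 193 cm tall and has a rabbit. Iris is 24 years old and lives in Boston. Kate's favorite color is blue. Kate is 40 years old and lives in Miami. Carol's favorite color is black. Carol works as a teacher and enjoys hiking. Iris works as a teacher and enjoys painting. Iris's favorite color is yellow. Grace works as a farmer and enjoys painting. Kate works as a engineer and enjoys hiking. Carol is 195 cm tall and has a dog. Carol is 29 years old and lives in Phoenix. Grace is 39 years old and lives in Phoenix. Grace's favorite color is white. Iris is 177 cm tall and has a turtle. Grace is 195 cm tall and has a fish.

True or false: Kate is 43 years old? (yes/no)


Kate is actually 40. no

no


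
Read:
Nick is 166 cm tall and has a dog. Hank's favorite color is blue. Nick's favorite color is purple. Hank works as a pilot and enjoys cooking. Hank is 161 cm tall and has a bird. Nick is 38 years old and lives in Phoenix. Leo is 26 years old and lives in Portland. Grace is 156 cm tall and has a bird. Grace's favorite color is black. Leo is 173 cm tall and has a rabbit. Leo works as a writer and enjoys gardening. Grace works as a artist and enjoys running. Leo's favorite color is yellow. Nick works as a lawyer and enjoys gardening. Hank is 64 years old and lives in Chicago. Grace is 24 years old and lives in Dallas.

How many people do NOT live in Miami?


Not in Miami: 4

4


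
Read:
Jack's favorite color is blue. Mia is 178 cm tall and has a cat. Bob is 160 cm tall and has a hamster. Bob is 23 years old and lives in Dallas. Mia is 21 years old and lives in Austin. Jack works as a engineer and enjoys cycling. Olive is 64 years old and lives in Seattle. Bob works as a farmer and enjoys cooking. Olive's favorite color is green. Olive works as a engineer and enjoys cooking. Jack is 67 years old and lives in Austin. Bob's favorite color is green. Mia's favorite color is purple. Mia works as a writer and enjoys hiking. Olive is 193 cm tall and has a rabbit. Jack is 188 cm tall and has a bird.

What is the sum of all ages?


21+23+64+67 = 175

175


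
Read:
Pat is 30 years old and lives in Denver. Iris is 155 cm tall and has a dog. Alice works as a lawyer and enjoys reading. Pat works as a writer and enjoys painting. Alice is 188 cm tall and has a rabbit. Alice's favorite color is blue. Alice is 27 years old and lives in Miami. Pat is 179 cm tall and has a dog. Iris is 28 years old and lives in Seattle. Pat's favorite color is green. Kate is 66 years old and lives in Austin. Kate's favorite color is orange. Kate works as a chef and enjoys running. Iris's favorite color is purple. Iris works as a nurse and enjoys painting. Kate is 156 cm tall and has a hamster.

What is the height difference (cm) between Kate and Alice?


|156 - 188| = 32

32


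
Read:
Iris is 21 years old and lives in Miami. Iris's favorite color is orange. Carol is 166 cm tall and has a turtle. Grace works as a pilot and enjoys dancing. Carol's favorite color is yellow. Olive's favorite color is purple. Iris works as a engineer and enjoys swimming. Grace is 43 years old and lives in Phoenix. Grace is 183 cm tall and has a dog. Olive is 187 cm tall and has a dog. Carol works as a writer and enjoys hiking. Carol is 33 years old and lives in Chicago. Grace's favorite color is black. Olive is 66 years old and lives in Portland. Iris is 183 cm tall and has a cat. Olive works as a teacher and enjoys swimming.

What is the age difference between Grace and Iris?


|43 - 21| = 22

22


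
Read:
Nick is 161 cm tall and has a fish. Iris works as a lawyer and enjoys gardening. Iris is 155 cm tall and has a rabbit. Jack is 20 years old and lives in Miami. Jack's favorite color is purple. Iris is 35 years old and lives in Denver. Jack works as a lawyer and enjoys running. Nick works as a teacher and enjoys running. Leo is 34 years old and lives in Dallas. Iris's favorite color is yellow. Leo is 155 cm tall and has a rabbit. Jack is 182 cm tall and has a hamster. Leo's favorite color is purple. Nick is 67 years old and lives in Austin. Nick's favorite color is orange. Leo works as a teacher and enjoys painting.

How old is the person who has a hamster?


Person with hamster is Jack, age 20

20


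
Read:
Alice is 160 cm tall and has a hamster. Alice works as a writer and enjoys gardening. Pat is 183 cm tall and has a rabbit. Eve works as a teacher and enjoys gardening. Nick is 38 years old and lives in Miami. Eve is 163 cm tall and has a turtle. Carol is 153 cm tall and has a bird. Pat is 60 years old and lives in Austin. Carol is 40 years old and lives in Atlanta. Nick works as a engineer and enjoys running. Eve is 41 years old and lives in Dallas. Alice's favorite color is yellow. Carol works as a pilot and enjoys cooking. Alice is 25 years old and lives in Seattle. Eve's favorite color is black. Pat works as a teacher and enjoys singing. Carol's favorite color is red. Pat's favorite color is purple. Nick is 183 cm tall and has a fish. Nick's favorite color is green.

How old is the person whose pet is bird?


Person with pet=bird is Carol, age 40

40


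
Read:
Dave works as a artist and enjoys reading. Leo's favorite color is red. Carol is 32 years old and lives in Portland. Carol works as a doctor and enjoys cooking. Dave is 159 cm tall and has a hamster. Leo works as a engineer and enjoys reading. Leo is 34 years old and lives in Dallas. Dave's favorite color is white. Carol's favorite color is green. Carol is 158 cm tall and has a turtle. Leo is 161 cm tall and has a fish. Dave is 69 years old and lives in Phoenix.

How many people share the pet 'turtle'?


Count: 1

1


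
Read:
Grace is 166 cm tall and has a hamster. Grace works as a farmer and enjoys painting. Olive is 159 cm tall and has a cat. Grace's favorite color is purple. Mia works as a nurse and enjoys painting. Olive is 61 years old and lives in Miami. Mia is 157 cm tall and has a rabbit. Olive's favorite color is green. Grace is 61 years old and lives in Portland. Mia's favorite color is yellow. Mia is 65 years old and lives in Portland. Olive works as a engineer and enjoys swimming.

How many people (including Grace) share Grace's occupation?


Grace is a farmer. Count = 1

1


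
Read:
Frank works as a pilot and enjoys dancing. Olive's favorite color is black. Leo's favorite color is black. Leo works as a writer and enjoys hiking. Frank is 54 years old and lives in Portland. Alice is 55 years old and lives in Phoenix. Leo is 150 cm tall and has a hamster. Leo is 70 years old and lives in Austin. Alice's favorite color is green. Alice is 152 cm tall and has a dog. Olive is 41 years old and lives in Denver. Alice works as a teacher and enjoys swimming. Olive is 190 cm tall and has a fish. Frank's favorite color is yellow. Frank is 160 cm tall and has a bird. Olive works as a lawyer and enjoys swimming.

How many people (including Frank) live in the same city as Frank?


Frank lives in Portland. Count = 1

1


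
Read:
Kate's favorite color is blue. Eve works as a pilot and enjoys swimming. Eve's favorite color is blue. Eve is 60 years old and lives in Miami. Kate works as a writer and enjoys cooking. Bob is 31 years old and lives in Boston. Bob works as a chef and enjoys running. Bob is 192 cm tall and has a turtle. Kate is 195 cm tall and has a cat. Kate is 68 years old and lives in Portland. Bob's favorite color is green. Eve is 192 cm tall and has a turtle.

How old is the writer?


The writer is Kate, age 68

68


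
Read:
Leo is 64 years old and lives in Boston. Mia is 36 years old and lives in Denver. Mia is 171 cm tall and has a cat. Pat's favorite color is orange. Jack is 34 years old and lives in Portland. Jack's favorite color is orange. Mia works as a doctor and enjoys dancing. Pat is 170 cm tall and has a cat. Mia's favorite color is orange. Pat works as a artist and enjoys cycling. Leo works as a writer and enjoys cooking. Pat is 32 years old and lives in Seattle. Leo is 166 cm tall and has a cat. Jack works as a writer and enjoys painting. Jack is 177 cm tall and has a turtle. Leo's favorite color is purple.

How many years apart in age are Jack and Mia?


34 vs 36, diff = 2

2


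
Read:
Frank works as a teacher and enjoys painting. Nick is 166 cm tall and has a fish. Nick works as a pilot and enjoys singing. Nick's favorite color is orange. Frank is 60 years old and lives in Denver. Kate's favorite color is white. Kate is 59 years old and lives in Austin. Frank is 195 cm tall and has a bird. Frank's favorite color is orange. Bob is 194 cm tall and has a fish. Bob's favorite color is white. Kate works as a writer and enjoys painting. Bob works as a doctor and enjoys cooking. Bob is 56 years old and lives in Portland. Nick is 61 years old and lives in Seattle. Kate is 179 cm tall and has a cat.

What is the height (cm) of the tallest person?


Tallest: Frank at 195 cm

195


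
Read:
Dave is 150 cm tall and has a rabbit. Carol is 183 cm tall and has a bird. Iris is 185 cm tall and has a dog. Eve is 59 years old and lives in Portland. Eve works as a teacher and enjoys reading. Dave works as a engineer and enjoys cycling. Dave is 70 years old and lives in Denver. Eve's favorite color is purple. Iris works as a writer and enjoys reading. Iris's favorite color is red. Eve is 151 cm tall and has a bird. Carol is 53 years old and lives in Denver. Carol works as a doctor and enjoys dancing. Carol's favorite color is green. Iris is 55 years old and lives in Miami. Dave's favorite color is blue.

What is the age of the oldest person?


Oldest: Dave at 70

70


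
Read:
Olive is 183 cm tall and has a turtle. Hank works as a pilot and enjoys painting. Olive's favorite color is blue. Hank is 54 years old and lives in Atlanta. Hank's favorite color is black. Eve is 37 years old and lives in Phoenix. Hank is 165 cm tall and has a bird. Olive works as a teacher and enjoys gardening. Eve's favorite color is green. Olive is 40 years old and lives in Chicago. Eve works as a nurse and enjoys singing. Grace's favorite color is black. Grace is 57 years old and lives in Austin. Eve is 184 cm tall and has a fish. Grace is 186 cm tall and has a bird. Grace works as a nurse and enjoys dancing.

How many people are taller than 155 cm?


Taller than 155: 4

4


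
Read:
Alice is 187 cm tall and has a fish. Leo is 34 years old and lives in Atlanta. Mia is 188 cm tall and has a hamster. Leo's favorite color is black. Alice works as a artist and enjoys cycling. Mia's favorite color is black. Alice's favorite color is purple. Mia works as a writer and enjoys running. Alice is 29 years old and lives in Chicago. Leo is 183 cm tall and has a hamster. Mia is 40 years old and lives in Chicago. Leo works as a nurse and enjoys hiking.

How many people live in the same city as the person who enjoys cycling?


Person with hobby cycling is Alice, city Chicago. Count = 2

2


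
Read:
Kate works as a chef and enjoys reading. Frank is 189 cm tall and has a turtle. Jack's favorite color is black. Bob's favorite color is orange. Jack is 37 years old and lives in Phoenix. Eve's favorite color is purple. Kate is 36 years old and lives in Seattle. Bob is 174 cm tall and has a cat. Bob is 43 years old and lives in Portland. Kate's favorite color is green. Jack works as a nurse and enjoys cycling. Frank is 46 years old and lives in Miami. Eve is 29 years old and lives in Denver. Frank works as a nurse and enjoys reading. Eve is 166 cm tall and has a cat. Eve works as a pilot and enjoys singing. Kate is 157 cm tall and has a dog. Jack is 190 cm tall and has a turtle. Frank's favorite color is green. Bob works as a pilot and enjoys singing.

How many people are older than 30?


Filter: 4

4


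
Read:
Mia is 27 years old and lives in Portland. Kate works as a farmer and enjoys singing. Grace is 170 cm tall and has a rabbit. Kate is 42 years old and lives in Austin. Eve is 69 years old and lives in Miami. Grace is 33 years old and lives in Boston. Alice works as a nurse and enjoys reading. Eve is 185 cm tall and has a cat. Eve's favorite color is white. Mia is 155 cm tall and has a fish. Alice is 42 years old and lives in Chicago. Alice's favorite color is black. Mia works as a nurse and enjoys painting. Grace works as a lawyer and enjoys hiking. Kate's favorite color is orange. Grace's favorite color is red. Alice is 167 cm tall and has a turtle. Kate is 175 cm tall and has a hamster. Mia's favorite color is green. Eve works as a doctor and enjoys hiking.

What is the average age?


Sum=213, n=5, avg=42.6

42.6


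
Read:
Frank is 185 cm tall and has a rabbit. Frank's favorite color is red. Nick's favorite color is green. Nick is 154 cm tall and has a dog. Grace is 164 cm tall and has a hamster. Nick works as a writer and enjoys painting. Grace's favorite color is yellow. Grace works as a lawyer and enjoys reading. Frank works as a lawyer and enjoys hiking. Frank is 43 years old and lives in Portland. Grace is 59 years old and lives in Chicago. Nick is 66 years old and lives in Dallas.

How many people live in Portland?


Count in Portland: 1

1


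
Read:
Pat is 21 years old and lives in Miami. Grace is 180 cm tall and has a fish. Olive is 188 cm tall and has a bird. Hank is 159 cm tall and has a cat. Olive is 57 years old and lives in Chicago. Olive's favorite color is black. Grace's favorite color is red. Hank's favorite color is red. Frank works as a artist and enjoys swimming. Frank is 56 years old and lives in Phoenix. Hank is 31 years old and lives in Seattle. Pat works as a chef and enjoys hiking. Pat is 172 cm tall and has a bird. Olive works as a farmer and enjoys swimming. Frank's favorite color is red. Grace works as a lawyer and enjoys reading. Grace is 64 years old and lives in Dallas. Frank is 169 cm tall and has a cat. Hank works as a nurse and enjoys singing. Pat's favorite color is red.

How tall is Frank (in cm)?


Frank is 169 cm tall

169


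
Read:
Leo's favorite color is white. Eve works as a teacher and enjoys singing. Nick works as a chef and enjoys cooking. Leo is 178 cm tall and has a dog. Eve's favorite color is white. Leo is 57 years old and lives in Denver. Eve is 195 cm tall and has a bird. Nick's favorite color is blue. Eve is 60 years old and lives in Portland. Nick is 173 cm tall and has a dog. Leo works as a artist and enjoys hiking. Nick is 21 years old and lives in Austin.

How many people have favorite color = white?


Count: 2

2


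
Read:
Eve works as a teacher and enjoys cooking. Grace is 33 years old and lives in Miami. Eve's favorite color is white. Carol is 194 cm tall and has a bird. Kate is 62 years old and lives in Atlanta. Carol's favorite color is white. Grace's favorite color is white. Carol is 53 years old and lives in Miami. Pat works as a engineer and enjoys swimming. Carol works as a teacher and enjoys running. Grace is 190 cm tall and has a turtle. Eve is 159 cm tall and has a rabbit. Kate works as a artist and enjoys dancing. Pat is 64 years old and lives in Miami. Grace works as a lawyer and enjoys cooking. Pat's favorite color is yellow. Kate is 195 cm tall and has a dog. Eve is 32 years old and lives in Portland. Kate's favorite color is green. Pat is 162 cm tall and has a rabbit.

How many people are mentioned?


People: Eve, Pat, Grace, Kate, Carol. Count = 5

5


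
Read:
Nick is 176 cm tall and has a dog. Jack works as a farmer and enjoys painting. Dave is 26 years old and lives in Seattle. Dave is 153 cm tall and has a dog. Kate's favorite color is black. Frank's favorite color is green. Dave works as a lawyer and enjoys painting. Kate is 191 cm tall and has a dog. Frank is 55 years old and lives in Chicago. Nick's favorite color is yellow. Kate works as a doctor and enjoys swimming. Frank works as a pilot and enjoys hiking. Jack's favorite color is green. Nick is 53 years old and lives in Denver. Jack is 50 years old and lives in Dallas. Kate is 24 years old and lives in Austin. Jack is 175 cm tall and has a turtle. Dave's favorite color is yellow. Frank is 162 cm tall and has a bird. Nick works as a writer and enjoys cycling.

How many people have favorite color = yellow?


Count: 2

2


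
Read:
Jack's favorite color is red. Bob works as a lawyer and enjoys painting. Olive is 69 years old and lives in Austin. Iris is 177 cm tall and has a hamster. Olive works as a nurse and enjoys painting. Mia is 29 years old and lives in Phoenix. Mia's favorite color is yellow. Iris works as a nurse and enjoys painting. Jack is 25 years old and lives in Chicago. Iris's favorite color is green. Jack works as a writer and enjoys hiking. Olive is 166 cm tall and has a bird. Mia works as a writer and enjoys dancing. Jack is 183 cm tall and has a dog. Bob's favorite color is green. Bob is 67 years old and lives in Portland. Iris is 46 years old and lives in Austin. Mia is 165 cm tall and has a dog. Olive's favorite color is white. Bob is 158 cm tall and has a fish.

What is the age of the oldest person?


Oldest: Olive at 69

69


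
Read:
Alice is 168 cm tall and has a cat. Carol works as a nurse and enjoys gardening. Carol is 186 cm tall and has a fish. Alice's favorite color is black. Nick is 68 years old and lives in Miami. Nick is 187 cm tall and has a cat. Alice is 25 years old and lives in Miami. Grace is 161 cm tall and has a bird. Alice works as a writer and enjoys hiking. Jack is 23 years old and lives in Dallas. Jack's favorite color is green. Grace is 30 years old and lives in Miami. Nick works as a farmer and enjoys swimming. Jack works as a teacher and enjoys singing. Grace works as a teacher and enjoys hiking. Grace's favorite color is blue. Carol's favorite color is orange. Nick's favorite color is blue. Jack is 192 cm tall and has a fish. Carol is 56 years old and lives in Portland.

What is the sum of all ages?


68+25+56+30+23 = 202

202


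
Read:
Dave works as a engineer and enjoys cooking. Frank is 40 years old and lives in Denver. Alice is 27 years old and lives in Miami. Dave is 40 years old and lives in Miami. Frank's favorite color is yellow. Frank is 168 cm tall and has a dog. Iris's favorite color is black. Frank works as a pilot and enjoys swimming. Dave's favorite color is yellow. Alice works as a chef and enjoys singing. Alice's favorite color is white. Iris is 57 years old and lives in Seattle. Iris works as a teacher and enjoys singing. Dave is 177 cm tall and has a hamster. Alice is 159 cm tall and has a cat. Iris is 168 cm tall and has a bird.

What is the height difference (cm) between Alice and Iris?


|159 - 168| = 9

9


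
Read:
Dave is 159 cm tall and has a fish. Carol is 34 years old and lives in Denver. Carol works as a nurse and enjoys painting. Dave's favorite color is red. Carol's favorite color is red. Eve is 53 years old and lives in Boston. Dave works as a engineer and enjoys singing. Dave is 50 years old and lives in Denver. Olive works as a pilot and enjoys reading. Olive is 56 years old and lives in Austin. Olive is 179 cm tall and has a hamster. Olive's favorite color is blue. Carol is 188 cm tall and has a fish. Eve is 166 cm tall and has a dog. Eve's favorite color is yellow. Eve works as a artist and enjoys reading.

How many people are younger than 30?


Filter: 0

0


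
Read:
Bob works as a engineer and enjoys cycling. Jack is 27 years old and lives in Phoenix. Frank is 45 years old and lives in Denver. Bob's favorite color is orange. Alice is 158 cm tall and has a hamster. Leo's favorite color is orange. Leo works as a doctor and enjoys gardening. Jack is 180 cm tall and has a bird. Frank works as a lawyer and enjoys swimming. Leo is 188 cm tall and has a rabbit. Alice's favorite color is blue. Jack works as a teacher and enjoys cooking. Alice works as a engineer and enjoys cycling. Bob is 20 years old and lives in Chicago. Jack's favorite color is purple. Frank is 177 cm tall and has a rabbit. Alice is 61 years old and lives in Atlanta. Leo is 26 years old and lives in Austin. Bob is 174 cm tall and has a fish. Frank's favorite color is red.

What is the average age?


Sum=179, n=5, avg=35.8

35.8


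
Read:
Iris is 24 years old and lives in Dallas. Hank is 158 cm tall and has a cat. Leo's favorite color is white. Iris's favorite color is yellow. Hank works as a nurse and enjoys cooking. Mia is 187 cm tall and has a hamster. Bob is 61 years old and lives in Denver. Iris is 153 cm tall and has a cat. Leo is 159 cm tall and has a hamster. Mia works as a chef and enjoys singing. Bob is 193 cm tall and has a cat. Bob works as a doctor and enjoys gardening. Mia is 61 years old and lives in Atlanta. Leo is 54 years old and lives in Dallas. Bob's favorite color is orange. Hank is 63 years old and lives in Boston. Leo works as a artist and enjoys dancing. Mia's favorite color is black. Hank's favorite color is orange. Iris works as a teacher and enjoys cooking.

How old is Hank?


Hank is 63 years old

63


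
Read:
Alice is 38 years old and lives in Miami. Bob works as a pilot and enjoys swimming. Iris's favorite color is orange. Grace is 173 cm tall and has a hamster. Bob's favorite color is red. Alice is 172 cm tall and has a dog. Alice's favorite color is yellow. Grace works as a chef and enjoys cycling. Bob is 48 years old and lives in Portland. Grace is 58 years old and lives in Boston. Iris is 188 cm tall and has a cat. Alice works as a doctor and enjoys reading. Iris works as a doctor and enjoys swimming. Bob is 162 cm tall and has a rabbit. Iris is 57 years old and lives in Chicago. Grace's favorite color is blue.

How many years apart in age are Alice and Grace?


38 vs 58, diff = 20

20


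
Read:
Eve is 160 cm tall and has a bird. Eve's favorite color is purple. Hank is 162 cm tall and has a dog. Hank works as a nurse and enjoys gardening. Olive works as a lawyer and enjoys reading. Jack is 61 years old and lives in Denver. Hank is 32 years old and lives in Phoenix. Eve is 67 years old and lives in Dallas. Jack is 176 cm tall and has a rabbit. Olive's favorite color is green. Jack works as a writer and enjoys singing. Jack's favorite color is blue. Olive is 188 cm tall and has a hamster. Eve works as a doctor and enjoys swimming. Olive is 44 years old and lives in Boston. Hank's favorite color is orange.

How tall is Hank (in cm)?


Hank is 162 cm tall

162


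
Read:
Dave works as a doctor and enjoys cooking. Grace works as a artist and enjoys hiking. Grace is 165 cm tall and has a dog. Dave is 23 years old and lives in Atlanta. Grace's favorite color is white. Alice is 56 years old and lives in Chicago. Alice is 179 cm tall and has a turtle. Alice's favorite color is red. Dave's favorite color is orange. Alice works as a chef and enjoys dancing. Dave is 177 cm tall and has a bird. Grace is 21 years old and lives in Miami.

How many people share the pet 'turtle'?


Count: 1

1


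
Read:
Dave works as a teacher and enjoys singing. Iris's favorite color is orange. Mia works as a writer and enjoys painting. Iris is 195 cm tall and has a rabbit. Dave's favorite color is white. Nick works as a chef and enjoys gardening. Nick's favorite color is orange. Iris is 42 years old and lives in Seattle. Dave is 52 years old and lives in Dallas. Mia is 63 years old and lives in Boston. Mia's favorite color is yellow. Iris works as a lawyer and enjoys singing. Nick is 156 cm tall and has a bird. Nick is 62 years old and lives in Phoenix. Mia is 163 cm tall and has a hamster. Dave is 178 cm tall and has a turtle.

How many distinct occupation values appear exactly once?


Unique occupation values: 4

4


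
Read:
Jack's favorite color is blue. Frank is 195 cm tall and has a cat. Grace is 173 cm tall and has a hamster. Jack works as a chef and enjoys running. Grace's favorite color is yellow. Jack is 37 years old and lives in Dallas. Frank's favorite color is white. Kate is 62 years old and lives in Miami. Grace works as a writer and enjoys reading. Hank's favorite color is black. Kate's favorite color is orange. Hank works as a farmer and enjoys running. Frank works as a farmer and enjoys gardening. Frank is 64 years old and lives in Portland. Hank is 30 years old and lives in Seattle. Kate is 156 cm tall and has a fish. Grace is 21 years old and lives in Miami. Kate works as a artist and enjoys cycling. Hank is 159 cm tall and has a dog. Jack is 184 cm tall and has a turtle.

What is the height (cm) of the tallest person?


Tallest: Frank at 195 cm

195


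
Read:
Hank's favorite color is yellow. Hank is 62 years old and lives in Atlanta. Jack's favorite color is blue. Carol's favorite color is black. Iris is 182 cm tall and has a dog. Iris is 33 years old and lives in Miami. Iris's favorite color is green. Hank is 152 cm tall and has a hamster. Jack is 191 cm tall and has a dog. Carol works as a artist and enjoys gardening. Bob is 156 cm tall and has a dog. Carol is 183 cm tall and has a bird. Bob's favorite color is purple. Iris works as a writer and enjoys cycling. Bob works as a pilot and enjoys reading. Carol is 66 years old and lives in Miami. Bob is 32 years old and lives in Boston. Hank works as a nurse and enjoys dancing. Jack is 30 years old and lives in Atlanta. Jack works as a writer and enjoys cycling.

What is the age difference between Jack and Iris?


|30 - 33| = 3

3


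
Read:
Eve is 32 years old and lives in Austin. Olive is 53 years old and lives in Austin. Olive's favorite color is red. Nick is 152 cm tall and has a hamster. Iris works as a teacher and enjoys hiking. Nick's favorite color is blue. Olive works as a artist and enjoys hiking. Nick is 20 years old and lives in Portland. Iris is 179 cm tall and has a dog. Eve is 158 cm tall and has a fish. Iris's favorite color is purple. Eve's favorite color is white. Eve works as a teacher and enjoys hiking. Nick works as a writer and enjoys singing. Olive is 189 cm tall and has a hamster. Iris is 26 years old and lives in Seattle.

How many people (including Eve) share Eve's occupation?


Eve is a teacher. Count = 2

2


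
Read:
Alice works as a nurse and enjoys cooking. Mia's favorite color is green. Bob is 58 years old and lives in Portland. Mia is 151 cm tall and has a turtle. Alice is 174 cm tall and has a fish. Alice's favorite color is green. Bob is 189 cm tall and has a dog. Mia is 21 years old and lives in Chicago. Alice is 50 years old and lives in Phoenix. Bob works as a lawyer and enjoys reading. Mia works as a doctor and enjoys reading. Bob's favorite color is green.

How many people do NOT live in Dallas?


Not in Dallas: 3

3


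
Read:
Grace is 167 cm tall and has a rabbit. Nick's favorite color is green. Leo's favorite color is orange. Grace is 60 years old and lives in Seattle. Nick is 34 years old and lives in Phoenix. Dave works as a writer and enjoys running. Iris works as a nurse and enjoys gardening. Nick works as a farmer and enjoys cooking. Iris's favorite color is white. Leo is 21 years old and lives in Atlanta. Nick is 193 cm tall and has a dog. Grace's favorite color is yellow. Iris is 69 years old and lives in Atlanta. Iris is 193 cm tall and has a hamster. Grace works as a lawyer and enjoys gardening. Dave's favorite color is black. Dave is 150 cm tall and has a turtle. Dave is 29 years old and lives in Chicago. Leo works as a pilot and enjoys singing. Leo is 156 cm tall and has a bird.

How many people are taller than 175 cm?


Taller than 175: 2

2


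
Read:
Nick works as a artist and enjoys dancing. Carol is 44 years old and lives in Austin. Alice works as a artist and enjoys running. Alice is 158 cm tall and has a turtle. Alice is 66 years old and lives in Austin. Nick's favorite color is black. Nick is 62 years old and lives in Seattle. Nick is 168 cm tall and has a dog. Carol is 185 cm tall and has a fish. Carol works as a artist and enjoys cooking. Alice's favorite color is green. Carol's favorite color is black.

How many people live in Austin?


Count in Austin: 2

2


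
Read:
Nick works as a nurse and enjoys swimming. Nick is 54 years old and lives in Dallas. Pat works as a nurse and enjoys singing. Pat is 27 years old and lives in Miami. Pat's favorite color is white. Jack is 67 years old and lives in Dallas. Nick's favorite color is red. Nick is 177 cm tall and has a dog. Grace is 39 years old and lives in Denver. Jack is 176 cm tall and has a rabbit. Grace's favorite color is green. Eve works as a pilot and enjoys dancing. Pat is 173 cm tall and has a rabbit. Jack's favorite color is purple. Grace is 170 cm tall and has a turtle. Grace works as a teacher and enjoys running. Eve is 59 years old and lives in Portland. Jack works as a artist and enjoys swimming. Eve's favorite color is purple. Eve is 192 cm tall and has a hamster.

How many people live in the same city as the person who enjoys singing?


Person with hobby singing is Pat, city Miami. Count = 1

1


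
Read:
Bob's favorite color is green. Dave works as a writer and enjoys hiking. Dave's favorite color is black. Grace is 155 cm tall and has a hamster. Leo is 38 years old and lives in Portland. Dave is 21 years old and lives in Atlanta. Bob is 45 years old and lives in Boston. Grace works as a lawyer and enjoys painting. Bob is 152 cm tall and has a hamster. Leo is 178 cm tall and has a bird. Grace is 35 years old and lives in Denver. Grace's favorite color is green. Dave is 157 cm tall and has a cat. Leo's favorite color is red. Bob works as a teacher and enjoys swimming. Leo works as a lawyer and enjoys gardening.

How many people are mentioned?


People: Leo, Dave, Bob, Grace. Count = 4

4


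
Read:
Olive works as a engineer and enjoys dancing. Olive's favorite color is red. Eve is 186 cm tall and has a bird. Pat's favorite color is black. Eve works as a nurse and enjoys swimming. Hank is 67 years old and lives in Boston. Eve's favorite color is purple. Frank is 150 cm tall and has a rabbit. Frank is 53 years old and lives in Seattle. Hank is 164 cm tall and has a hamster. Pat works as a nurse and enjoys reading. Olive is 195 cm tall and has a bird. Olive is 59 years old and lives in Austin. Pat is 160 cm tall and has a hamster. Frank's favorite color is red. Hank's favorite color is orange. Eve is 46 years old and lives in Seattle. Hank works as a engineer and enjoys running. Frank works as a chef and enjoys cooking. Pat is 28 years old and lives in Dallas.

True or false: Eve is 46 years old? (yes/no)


Eve is actually 46. yes

yes


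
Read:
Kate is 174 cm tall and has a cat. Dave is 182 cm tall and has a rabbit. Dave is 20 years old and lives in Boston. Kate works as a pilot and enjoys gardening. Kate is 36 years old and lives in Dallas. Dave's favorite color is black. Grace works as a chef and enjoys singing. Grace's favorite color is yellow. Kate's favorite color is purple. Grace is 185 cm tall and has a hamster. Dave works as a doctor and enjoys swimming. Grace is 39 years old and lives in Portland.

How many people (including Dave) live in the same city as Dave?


Dave lives in Boston. Count = 1

1


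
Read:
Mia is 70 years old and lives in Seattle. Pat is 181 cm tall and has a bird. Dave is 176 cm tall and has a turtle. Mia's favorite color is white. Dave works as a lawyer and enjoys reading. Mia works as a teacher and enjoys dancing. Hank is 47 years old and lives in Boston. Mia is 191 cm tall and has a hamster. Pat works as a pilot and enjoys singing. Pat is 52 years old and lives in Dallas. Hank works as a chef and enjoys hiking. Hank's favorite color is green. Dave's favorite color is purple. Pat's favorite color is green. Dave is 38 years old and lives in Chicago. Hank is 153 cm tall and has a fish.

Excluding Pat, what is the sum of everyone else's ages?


Sum (excluding Pat): 155

155


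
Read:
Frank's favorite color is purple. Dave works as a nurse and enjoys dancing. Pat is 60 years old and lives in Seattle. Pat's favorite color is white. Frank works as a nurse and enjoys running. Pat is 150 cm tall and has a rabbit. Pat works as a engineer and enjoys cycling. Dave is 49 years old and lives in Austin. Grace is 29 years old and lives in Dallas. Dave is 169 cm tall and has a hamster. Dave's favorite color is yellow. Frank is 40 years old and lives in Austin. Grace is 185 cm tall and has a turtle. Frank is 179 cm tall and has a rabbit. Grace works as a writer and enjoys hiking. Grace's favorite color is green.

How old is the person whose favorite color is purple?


Person with favorite color=purple is Frank, age 40

40


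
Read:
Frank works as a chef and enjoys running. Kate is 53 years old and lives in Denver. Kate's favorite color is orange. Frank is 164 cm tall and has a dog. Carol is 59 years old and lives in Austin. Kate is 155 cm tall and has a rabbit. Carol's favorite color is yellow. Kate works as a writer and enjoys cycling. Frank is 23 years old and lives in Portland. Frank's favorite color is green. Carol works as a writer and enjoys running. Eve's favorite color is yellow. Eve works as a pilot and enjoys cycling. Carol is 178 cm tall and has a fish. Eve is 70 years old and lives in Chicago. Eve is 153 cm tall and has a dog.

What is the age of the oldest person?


Oldest: Eve at 70

70


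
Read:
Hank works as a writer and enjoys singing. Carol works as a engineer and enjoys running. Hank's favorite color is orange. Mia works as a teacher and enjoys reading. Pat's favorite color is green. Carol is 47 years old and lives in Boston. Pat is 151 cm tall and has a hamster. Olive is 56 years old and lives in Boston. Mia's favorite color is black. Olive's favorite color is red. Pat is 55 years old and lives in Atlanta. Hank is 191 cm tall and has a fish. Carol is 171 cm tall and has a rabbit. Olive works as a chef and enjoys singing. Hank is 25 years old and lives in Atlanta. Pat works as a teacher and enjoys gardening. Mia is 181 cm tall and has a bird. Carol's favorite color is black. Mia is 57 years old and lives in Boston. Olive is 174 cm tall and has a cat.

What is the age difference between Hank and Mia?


|25 - 57| = 32

32


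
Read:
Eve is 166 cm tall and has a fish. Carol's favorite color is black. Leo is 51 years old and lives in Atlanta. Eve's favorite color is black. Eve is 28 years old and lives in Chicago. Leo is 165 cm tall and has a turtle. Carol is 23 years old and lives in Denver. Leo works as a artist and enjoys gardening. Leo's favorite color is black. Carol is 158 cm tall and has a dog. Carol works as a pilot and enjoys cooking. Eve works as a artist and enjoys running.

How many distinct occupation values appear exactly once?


Unique occupation values: 1

1


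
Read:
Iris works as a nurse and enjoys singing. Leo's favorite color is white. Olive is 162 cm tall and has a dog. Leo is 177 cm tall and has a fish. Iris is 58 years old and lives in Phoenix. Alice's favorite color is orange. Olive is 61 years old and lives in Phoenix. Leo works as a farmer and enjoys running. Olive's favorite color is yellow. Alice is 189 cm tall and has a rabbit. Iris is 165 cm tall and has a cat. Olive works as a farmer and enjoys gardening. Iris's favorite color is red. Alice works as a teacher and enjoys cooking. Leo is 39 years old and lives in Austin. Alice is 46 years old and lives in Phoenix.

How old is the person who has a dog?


Person with dog is Olive, age 61

61


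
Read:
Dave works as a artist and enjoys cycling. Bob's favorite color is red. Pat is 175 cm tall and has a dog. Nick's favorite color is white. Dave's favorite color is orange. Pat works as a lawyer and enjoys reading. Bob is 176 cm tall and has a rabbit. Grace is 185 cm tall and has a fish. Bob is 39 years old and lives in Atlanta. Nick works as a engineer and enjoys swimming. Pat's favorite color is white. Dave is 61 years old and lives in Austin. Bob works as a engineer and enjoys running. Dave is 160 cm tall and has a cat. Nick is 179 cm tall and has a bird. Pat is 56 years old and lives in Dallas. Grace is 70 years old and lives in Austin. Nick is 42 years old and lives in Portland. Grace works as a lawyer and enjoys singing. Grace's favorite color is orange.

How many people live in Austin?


Count in Austin: 2

2


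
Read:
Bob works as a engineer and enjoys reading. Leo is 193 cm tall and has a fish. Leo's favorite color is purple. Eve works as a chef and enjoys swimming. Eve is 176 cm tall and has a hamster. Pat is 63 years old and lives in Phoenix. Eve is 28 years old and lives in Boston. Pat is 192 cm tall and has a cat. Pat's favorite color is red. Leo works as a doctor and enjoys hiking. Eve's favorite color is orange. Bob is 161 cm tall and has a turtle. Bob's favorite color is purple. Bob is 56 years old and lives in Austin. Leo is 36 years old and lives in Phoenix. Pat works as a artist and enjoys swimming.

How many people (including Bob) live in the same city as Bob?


Bob lives in Austin. Count = 1

1


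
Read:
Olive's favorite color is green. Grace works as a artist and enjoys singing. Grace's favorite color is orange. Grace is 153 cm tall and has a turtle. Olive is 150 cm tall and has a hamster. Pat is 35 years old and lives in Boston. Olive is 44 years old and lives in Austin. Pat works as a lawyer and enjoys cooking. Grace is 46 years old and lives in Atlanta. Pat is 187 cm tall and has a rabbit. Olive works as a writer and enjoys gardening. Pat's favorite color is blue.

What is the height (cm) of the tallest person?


Tallest: Pat at 187 cm

187


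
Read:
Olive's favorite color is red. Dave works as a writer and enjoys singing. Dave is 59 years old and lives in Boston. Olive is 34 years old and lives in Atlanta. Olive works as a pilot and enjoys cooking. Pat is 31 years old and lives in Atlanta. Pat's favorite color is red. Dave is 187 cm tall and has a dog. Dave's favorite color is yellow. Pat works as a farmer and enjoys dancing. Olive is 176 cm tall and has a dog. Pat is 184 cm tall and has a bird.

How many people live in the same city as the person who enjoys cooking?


Person with hobby cooking is Olive, city Atlanta. Count = 2

2


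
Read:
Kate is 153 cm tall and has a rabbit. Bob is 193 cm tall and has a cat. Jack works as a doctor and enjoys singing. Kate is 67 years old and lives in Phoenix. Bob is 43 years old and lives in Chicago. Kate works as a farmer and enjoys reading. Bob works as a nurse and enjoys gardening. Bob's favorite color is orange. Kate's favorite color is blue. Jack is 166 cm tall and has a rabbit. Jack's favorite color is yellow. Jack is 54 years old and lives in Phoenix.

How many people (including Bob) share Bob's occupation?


Bob is a nurse. Count = 1

1
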